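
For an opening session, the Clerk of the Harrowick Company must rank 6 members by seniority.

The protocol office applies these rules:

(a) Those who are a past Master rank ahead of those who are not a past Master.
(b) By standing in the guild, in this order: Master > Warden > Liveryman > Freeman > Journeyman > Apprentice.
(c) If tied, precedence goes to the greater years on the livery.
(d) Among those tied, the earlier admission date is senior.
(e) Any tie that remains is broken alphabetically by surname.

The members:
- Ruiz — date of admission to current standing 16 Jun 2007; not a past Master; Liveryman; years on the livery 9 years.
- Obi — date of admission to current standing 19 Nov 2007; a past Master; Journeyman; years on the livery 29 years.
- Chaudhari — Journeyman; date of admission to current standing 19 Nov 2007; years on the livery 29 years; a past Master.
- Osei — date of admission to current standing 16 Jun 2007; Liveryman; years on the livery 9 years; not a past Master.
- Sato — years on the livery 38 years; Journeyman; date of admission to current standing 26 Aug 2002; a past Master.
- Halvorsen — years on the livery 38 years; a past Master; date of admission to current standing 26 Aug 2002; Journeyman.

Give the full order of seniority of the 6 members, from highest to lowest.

Halvorsen, Sato, Chaudhari, Obi, Osei, Ruiz

By the first rule: Halvorsen, Sato, Chaudhari and Obi (each a past Master); then Osei and Ruiz (both not a past Master).
Halvorsen, Sato, Chaudhari and Obi are each Journeyman, so the next rule applies.
Among Halvorsen, Sato, Chaudhari and Obi, by years on the livery (higher first): Halvorsen and Sato (38 years) before Chaudhari and Obi (29 years).
Halvorsen and Sato both have date of admission to current standing 26 Aug 2002, so the next rule applies.
Among Halvorsen and Sato, alphabetically by surname: Halvorsen before Sato.
Chaudhari and Obi both have date of admission to current standing 19 Nov 2007, so the next rule applies.
Among Chaudhari and Obi, alphabetically by surname: Chaudhari before Obi.
Osei and Ruiz are each Liveryman, so the next rule applies.
Osei and Ruiz both have years on the livery 9 years, so the next rule applies.
Osei and Ruiz both have date of admission to current standing 16 Jun 2007, so the next rule applies.
Among Osei and Ruiz, alphabetically by surname: Osei before Ruiz.
Full order: Halvorsen, Sato, Chaudhari, Obi, Osei, Ruiz.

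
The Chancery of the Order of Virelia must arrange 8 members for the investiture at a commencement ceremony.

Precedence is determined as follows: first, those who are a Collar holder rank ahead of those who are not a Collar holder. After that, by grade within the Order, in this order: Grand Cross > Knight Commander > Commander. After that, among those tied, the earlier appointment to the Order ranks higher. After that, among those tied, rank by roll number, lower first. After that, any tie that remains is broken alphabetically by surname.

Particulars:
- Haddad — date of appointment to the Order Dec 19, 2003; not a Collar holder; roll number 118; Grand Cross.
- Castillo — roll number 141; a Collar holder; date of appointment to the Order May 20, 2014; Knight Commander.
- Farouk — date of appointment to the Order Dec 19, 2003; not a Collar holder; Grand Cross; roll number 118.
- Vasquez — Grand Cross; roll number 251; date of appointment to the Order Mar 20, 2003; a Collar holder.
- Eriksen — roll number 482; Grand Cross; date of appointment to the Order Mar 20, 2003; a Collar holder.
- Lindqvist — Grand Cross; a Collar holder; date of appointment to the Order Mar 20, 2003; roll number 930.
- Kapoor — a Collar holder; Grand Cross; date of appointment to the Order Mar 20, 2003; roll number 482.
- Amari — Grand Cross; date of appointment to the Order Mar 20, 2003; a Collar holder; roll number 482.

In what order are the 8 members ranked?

Vasquez, Amari, Eriksen, Kapoor, Lindqvist, Castillo, Farouk, Haddad

By the first rule: Vasquez, Amari, Eriksen, Kapoor, Lindqvist and Castillo (each a Collar holder); then Farouk and Haddad (both not a Collar holder).
Among Vasquez, Amari, Eriksen, Kapoor, Lindqvist and Castillo, by grade within the Order: Vasquez, Amari, Eriksen, Kapoor and Lindqvist (Grand Cross) before Castillo (Knight Commander).
Vasquez, Amari, Eriksen, Kapoor and Lindqvist all have date of appointment to the Order Mar 20, 2003, so the next rule applies.
Among Vasquez, Amari, Eriksen, Kapoor and Lindqvist, by roll number (lower first): Vasquez (251) before Amari, Eriksen and Kapoor (482) before Lindqvist (930).
Among Amari, Eriksen and Kapoor, alphabetically by surname: Amari before Eriksen before Kapoor.
Farouk and Haddad are each Grand Cross, so the next rule applies.
Farouk and Haddad both have date of appointment to the Order Dec 19, 2003, so the next rule applies.
Farouk and Haddad both have roll number 118, so the next rule applies.
Among Farouk and Haddad, alphabetically by surname: Farouk before Haddad.
Full order: Vasquez, Amari, Eriksen, Kapoor, Lindqvist, Castillo, Farouk, Haddad.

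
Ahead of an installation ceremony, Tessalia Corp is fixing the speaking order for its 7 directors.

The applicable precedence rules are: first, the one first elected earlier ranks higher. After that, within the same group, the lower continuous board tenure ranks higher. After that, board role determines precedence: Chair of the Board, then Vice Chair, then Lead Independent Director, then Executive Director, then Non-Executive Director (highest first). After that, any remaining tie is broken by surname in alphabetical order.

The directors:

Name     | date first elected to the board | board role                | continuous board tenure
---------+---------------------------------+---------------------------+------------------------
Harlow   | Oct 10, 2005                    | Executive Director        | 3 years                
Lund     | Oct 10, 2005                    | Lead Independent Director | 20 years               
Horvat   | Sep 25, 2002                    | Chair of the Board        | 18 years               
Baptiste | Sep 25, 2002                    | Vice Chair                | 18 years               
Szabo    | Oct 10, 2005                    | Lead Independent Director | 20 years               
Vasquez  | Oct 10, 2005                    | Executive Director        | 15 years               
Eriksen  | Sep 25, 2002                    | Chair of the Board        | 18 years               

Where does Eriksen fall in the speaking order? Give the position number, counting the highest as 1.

1

By date first elected to the board (earlier first): Eriksen, Horvat and Baptiste (each Sep 25, 2002); then Harlow, Vasquez, Lund and Szabo (each Oct 10, 2005).
Eriksen, Horvat and Baptiste all have continuous board tenure 18 years, so the next rule applies.
Among Eriksen, Horvat and Baptiste, by board role: Eriksen and Horvat (Chair of the Board) before Baptiste (Vice Chair).
Among Eriksen and Horvat, alphabetically by surname: Eriksen before Horvat.
Among Harlow, Vasquez, Lund and Szabo, by continuous board tenure (lower first): Harlow (3 years) before Vasquez (15 years) before Lund and Szabo (20 years).
Lund and Szabo are each Lead Independent Director, so the next rule applies.
Among Lund and Szabo, alphabetically by surname: Lund before Szabo.
Order: Eriksen, Horvat, Baptiste, Harlow, Vasquez, Lund, Szabo. So position 1.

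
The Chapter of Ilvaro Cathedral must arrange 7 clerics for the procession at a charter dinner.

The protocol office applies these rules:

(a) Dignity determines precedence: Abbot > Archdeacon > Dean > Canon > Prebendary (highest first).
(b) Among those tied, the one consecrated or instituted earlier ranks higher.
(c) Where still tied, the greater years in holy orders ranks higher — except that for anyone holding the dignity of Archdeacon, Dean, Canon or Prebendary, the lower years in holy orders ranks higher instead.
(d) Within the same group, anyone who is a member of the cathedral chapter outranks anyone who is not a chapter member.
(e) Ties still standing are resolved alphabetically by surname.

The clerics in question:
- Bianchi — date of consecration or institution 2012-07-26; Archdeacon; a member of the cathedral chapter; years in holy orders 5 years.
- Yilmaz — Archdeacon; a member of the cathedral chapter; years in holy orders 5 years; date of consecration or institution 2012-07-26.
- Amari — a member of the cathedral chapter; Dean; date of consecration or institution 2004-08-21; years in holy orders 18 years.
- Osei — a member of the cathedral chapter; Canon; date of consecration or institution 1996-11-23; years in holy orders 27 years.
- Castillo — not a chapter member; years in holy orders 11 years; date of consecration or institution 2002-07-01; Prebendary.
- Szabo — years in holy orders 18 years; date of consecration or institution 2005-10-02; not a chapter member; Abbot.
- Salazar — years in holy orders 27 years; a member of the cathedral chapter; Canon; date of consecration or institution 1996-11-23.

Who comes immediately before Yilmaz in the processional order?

By dignity: Szabo (Abbot); then Bianchi and Yilmaz (Archdeacon); then Amari (Dean); then Osei and Salazar (Canon); then Castillo (Prebendary).
Bianchi and Yilmaz both have date of consecration or institution 2012-07-26, so the next rule applies.
Bianchi and Yilmaz both have years in holy orders 5 years, so the next rule applies.
Bianchi and Yilmaz are each a member of the cathedral chapter, so the next rule applies.
Among Bianchi and Yilmaz, alphabetically by surname: Bianchi before Yilmaz.
Osei and Salazar both have date of consecration or institution 1996-11-23, so the next rule applies.
Osei and Salazar both have years in holy orders 27 years, so the next rule applies.
Osei and Salazar are each a member of the cathedral chapter, so the next rule applies.
Among Osei and Salazar, alphabetically by surname: Osei before Salazar.
Order: Szabo, Bianchi, Yilmaz, Amari, Osei, Salazar, Castillo.

Bianchi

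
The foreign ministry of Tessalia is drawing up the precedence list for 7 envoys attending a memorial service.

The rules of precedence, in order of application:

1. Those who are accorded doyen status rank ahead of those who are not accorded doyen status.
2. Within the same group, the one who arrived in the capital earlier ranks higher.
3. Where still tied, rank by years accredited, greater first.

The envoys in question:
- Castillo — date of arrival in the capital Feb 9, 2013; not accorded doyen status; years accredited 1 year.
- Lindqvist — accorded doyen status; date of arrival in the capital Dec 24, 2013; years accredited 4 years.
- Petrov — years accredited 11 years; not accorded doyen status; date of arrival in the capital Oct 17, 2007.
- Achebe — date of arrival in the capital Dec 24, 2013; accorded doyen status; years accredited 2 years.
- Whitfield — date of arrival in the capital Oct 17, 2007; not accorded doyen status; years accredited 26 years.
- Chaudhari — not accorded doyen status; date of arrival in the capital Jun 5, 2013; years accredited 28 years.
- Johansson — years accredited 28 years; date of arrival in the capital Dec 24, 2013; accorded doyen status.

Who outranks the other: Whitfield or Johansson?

Johansson

By the first rule: Johansson, Lindqvist and Achebe (each accorded doyen status); then Whitfield, Petrov, Castillo and Chaudhari (each not accorded doyen status).
Johansson, Lindqvist and Achebe all have date of arrival in the capital Dec 24, 2013, so the next rule applies.
Among Johansson, Lindqvist and Achebe, by years accredited (higher first): Johansson (28 years) before Lindqvist (4 years) before Achebe (2 years).
Among Whitfield, Petrov, Castillo and Chaudhari, by date of arrival in the capital (earlier first): Whitfield and Petrov (Oct 17, 2007) before Castillo (Feb 9, 2013) before Chaudhari (Jun 5, 2013).
Among Whitfield and Petrov, by years accredited (higher first): Whitfield (26 years) before Petrov (11 years).
So Johansson takes precedence.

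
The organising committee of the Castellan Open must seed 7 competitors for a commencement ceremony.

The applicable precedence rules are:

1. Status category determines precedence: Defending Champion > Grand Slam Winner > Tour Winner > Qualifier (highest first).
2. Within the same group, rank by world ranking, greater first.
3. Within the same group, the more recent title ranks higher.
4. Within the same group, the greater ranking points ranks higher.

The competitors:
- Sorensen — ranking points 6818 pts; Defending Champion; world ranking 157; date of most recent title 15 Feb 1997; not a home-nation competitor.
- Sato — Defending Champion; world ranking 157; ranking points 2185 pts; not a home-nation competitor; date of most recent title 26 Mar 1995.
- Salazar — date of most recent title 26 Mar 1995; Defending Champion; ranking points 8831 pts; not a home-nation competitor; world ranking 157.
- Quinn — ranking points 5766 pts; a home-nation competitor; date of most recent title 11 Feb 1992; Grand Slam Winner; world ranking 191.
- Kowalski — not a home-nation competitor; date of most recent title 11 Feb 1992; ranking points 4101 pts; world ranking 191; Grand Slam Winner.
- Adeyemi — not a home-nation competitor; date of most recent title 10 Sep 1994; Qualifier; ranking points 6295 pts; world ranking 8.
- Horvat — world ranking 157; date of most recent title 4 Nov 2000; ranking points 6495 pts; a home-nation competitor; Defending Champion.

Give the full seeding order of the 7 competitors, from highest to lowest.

By status category: Horvat, Sorensen, Salazar and Sato (Defending Champion); then Quinn and Kowalski (Grand Slam Winner); then Adeyemi (Qualifier).
Horvat, Sorensen, Salazar and Sato all have world ranking 157, so the next rule applies.
Among Horvat, Sorensen, Salazar and Sato, by date of most recent title (later first): Horvat (4 Nov 2000) before Sorensen (15 Feb 1997) before Salazar and Sato (26 Mar 1995).
Among Salazar and Sato, by ranking points (higher first): Salazar (8831 pts) before Sato (2185 pts).
Quinn and Kowalski both have world ranking 191, so the next rule applies.
Quinn and Kowalski both have date of most recent title 11 Feb 1992, so the next rule applies.
Among Quinn and Kowalski, by ranking points (higher first): Quinn (5766 pts) before Kowalski (4101 pts).
Full order: Horvat, Sorensen, Salazar, Sato, Quinn, Kowalski, Adeyemi.

Horvat, Sorensen, Salazar, Sato, Quinn, Kowalski, Adeyemi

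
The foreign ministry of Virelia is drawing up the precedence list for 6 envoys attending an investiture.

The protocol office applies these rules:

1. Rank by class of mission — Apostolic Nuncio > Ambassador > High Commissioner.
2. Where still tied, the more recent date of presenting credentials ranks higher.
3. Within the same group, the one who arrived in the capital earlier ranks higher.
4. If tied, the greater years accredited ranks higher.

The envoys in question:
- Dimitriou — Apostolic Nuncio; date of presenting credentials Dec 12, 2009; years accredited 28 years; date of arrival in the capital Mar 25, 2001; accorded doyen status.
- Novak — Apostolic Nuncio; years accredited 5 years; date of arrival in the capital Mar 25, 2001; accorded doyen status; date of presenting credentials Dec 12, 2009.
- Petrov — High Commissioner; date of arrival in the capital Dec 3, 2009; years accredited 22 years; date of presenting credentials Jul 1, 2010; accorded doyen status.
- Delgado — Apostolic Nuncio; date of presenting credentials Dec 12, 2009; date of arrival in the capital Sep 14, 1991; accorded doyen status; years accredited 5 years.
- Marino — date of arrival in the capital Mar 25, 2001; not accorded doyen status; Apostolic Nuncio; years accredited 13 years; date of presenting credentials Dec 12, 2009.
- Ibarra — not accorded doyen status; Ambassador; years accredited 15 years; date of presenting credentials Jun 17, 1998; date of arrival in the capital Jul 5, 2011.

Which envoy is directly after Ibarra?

Petrov

By class of mission: Delgado, Dimitriou, Marino and Novak (Apostolic Nuncio); then Ibarra (Ambassador); then Petrov (High Commissioner).
Delgado, Dimitriou, Marino and Novak all have date of presenting credentials Dec 12, 2009, so the next rule applies.
Among Delgado, Dimitriou, Marino and Novak, by date of arrival in the capital (earlier first): Delgado (Sep 14, 1991) before Dimitriou, Marino and Novak (Mar 25, 2001).
Among Dimitriou, Marino and Novak, by years accredited (higher first): Dimitriou (28 years) before Marino (13 years) before Novak (5 years).
Order: Delgado, Dimitriou, Marino, Novak, Ibarra, Petrov.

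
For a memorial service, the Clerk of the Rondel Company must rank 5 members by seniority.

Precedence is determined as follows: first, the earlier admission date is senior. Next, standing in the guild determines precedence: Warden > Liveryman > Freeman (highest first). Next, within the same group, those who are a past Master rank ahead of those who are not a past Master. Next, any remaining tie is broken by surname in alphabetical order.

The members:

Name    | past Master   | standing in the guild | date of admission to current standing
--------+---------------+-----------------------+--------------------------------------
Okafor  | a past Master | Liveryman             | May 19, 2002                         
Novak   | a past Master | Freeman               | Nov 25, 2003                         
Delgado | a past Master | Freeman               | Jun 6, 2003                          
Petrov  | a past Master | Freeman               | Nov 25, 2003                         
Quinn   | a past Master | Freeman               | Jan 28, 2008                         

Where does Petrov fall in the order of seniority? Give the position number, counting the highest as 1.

4

By date of admission to current standing (earlier first): Okafor (May 19, 2002); then Delgado (Jun 6, 2003); then Novak and Petrov (both Nov 25, 2003); then Quinn (Jan 28, 2008).
Novak and Petrov are each Freeman, so the next rule applies.
Novak and Petrov are each a past Master, so the next rule applies.
Among Novak and Petrov, alphabetically by surname: Novak before Petrov.
Order: Okafor, Delgado, Novak, Petrov, Quinn. So position 4.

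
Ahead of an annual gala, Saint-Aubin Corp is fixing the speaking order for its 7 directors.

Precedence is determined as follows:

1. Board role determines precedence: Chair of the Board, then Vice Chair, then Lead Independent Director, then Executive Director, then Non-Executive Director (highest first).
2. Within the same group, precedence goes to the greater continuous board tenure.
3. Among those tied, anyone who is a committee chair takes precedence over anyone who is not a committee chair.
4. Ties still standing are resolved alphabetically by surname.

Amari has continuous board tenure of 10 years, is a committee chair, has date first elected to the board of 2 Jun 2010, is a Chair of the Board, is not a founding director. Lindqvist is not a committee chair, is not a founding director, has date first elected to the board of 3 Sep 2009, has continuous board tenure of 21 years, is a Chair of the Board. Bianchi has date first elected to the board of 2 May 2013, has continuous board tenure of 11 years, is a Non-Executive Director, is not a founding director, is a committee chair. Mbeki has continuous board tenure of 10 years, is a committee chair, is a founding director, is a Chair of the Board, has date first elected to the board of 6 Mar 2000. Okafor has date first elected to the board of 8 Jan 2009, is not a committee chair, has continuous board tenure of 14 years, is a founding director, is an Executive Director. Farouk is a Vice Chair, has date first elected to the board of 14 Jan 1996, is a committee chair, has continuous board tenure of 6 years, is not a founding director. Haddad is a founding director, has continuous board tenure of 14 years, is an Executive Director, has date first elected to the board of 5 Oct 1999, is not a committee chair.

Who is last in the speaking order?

By board role: Lindqvist, Amari and Mbeki (Chair of the Board); then Farouk (Vice Chair); then Haddad and Okafor (Executive Director); then Bianchi (Non-Executive Director).
Among Lindqvist, Amari and Mbeki, by continuous board tenure (higher first): Lindqvist (21 years) before Amari and Mbeki (10 years).
Amari and Mbeki are each a committee chair, so the next rule applies.
Among Amari and Mbeki, alphabetically by surname: Amari before Mbeki.
Haddad and Okafor both have continuous board tenure 14 years, so the next rule applies.
Haddad and Okafor are each not a committee chair, so the next rule applies.
Among Haddad and Okafor, alphabetically by surname: Haddad before Okafor.
Order: Lindqvist, Amari, Mbeki, Farouk, Haddad, Okafor, Bianchi.

Bianchi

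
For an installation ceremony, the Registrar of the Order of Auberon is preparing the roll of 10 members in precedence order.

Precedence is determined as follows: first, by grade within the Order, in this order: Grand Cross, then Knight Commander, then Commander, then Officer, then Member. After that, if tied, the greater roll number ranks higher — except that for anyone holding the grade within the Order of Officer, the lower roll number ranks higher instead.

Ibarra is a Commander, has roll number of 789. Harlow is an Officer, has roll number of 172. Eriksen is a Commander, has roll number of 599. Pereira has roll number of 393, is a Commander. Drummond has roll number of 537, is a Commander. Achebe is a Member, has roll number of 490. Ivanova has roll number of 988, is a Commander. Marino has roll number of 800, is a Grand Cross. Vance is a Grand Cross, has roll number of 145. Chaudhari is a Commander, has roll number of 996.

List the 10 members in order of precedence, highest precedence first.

By grade within the Order: Marino and Vance (Grand Cross); then Chaudhari, Ivanova, Ibarra, Eriksen, Drummond and Pereira (Commander); then Harlow (Officer); then Achebe (Member).
Among Marino and Vance, by roll number (higher first): Marino (800) before Vance (145).
Among Chaudhari, Ivanova, Ibarra, Eriksen, Drummond and Pereira, by roll number (higher first): Chaudhari (996) before Ivanova (988) before Ibarra (789) before Eriksen (599) before Drummond (537) before Pereira (393).
Full order: Marino, Vance, Chaudhari, Ivanova, Ibarra, Eriksen, Drummond, Pereira, Harlow, Achebe.

Marino, Vance, Chaudhari, Ivanova, Ibarra, Eriksen, Drummond, Pereira, Harlow, Achebe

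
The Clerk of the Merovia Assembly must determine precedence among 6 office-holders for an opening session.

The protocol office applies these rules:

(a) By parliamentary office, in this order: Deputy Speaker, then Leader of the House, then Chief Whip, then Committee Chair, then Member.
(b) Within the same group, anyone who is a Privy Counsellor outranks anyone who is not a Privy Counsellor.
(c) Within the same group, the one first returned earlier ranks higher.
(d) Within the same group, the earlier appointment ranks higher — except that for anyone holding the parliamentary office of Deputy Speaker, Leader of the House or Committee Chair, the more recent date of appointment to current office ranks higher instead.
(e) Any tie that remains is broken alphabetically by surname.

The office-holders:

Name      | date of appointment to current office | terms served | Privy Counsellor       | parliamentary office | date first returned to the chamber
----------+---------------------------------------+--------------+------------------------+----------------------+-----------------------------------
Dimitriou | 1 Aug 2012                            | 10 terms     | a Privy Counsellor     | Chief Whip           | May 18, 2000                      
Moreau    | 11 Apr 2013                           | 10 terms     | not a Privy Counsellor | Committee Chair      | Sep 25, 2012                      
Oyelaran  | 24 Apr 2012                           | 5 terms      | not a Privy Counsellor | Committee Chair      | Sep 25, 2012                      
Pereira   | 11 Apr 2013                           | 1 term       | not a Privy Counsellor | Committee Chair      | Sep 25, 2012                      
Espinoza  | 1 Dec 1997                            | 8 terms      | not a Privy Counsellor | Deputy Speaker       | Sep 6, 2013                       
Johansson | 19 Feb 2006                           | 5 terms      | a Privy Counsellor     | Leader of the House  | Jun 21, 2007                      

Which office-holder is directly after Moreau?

Pereira

By parliamentary office: Espinoza (Deputy Speaker); then Johansson (Leader of the House); then Dimitriou (Chief Whip); then Moreau, Pereira and Oyelaran (Committee Chair).
Moreau, Pereira and Oyelaran are each not a Privy Counsellor, so the next rule applies.
Moreau, Pereira and Oyelaran all have date first returned to the chamber Sep 25, 2012, so the next rule applies.
Among Moreau, Pereira and Oyelaran, by date of appointment to current office (later first) (reversed rule for this group): Moreau and Pereira (11 Apr 2013) before Oyelaran (24 Apr 2012).
Among Moreau and Pereira, alphabetically by surname: Moreau before Pereira.
Order: Espinoza, Johansson, Dimitriou, Moreau, Pereira, Oyelaran.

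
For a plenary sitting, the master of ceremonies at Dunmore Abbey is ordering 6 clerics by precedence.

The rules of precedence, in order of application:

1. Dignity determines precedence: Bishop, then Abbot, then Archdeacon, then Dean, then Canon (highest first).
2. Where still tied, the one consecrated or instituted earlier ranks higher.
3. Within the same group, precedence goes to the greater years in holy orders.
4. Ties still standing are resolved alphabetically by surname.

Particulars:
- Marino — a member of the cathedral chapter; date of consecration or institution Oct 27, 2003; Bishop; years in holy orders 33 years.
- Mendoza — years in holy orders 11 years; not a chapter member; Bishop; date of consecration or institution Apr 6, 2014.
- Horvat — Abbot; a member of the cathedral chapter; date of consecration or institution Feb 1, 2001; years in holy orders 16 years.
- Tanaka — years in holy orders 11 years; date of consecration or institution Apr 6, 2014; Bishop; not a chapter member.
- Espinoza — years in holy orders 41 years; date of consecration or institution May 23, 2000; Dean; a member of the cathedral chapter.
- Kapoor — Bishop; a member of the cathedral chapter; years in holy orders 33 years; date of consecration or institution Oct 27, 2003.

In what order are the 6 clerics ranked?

Kapoor, Marino, Mendoza, Tanaka, Horvat, Espinoza

By dignity: Kapoor, Marino, Mendoza and Tanaka (Bishop); then Horvat (Abbot); then Espinoza (Dean).
Among Kapoor, Marino, Mendoza and Tanaka, by date of consecration or institution (earlier first): Kapoor and Marino (Oct 27, 2003) before Mendoza and Tanaka (Apr 6, 2014).
Kapoor and Marino both have years in holy orders 33 years, so the next rule applies.
Among Kapoor and Marino, alphabetically by surname: Kapoor before Marino.
Mendoza and Tanaka both have years in holy orders 11 years, so the next rule applies.
Among Mendoza and Tanaka, alphabetically by surname: Mendoza before Tanaka.
Full order: Kapoor, Marino, Mendoza, Tanaka, Horvat, Espinoza.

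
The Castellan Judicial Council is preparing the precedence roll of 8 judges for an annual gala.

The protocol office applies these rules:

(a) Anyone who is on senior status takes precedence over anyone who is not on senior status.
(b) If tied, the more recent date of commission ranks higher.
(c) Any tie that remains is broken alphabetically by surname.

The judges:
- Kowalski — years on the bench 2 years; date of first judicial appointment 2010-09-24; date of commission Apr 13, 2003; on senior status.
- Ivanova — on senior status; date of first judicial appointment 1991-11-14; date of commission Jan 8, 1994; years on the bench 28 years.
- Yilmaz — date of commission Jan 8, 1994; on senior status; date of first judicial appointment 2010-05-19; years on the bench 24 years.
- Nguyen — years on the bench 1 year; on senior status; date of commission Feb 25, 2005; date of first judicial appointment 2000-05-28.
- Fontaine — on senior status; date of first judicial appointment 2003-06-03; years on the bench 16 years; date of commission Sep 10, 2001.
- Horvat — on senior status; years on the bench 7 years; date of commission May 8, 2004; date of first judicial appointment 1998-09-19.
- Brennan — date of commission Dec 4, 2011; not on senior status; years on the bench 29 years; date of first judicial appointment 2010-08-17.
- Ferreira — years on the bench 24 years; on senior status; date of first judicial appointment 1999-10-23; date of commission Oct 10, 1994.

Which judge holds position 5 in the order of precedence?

By the first rule: Nguyen, Horvat, Kowalski, Fontaine, Ferreira, Ivanova and Yilmaz (each on senior status); then Brennan (not on senior status).
Among Nguyen, Horvat, Kowalski, Fontaine, Ferreira, Ivanova and Yilmaz, by date of commission (later first): Nguyen (Feb 25, 2005) before Horvat (May 8, 2004) before Kowalski (Apr 13, 2003) before Fontaine (Sep 10, 2001) before Ferreira (Oct 10, 1994) before Ivanova and Yilmaz (Jan 8, 1994).
Among Ivanova and Yilmaz, alphabetically by surname: Ivanova before Yilmaz.
Order: Nguyen, Horvat, Kowalski, Fontaine, Ferreira, Ivanova, Yilmaz, Brennan.

Ferreira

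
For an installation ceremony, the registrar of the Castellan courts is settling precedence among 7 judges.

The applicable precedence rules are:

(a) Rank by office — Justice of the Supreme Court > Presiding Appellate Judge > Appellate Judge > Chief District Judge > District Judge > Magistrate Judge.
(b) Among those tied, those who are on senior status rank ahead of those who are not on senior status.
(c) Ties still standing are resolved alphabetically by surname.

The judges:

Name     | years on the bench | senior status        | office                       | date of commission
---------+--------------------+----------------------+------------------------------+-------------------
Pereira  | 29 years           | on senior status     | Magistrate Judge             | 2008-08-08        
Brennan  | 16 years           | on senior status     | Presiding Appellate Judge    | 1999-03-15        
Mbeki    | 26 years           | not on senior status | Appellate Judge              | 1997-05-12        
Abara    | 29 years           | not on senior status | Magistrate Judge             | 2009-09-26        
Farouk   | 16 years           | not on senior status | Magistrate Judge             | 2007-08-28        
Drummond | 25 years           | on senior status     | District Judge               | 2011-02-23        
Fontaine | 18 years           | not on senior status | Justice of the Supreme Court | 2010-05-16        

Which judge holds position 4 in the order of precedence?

By office: Fontaine (Justice of the Supreme Court); then Brennan (Presiding Appellate Judge); then Mbeki (Appellate Judge); then Drummond (District Judge); then Pereira, Abara and Farouk (Magistrate Judge).
Among Pereira, Abara and Farouk, on senior status before not on senior status: Pereira (on senior status) before Abara and Farouk (not on senior status).
Among Abara and Farouk, alphabetically by surname: Abara before Farouk.
Order: Fontaine, Brennan, Mbeki, Drummond, Pereira, Abara, Farouk.

Drummond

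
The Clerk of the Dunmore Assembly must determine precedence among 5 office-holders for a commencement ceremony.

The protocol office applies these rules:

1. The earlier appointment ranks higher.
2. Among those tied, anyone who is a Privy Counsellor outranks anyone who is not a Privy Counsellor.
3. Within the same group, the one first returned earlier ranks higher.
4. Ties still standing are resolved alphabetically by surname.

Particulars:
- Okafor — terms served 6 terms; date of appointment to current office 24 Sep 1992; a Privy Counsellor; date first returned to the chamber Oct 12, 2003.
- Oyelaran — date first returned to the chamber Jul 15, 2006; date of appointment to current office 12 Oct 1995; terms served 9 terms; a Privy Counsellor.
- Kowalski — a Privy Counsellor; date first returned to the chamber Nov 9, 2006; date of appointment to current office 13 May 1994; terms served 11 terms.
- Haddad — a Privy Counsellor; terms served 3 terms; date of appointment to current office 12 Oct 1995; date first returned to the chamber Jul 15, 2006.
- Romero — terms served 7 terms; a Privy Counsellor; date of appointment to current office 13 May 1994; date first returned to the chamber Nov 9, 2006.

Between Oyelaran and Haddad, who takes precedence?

By date of appointment to current office (earlier first): Okafor (24 Sep 1992); then Kowalski and Romero (both 13 May 1994); then Haddad and Oyelaran (both 12 Oct 1995).
Kowalski and Romero are each a Privy Counsellor, so the next rule applies.
Kowalski and Romero both have date first returned to the chamber Nov 9, 2006, so the next rule applies.
Among Kowalski and Romero, alphabetically by surname: Kowalski before Romero.
Haddad and Oyelaran are each a Privy Counsellor, so the next rule applies.
Haddad and Oyelaran both have date first returned to the chamber Jul 15, 2006, so the next rule applies.
Among Haddad and Oyelaran, alphabetically by surname: Haddad before Oyelaran.
So Haddad takes precedence.

Haddad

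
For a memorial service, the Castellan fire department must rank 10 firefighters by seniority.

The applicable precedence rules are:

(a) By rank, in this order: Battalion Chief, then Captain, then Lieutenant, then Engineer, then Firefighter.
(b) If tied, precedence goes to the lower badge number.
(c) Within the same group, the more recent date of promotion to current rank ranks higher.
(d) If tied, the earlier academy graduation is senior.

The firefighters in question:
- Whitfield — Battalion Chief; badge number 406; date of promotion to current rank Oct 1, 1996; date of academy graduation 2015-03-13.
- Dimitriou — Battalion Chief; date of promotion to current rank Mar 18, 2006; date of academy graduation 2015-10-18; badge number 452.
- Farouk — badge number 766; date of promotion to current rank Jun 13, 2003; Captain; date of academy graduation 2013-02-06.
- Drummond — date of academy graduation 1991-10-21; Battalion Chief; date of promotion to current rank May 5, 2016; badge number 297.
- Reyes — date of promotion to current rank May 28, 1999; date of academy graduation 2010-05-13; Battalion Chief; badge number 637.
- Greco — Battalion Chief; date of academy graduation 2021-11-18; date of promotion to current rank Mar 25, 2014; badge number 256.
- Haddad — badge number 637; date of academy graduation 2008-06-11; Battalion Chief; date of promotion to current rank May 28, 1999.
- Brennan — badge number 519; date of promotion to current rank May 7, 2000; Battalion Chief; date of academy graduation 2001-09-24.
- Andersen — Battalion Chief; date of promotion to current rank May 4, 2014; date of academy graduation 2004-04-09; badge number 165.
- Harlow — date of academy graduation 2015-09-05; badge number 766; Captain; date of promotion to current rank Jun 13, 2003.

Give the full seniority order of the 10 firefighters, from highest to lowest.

Andersen, Greco, Drummond, Whitfield, Dimitriou, Brennan, Haddad, Reyes, Farouk, Harlow

By rank: Andersen, Greco, Drummond, Whitfield, Dimitriou, Brennan, Haddad and Reyes (Battalion Chief); then Farouk and Harlow (Captain).
Among Andersen, Greco, Drummond, Whitfield, Dimitriou, Brennan, Haddad and Reyes, by badge number (lower first): Andersen (165) before Greco (256) before Drummond (297) before Whitfield (406) before Dimitriou (452) before Brennan (519) before Haddad and Reyes (637).
Haddad and Reyes both have date of promotion to current rank May 28, 1999, so the next rule applies.
Among Haddad and Reyes, by date of academy graduation (earlier first): Haddad (2008-06-11) before Reyes (2010-05-13).
Farouk and Harlow both have badge number 766, so the next rule applies.
Farouk and Harlow both have date of promotion to current rank Jun 13, 2003, so the next rule applies.
Among Farouk and Harlow, by date of academy graduation (earlier first): Farouk (2013-02-06) before Harlow (2015-09-05).
Full order: Andersen, Greco, Drummond, Whitfield, Dimitriou, Brennan, Haddad, Reyes, Farouk, Harlow.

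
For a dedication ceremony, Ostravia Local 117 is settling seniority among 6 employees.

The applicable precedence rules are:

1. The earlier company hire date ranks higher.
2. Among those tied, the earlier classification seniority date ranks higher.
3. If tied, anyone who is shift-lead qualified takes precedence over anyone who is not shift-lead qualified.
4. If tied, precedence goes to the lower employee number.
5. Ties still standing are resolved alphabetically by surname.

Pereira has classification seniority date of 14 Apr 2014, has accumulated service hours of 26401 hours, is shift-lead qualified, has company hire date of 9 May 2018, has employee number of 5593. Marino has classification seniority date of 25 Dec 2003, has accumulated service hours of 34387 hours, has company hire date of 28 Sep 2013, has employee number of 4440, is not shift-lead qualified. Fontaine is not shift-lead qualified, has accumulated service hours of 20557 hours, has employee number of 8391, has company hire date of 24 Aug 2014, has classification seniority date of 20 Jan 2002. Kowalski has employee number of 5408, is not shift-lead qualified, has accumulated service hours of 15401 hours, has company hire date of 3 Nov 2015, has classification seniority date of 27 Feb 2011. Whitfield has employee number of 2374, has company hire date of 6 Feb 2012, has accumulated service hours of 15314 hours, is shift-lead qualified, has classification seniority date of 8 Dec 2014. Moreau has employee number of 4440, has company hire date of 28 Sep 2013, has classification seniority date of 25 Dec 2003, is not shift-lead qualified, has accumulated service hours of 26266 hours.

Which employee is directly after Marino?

By company hire date (earlier first): Whitfield (6 Feb 2012); then Marino and Moreau (both 28 Sep 2013); then Fontaine (24 Aug 2014); then Kowalski (3 Nov 2015); then Pereira (9 May 2018).
Marino and Moreau both have classification seniority date 25 Dec 2003, so the next rule applies.
Marino and Moreau are each not shift-lead qualified, so the next rule applies.
Marino and Moreau both have employee number 4440, so the next rule applies.
Among Marino and Moreau, alphabetically by surname: Marino before Moreau.
Order: Whitfield, Marino, Moreau, Fontaine, Kowalski, Pereira.

Moreau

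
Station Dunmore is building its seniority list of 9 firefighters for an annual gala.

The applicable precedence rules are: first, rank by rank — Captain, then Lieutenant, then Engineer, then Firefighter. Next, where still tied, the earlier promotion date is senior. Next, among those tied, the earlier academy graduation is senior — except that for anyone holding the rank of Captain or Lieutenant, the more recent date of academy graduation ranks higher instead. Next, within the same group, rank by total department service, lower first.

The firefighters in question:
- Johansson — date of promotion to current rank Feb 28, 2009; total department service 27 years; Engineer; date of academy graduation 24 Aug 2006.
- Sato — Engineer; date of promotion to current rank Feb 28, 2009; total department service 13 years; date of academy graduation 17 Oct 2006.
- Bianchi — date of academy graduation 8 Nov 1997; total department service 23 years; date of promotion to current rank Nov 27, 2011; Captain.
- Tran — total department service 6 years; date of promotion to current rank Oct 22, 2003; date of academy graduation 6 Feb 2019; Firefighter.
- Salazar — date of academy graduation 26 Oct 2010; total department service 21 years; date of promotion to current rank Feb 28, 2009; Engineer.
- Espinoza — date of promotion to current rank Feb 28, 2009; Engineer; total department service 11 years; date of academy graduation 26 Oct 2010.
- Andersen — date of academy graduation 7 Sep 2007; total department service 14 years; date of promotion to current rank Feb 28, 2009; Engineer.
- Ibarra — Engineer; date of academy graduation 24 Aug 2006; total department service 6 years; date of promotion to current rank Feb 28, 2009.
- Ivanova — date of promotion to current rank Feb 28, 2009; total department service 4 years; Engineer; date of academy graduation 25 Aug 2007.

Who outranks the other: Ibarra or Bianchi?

By rank: Bianchi (Captain); then Ibarra, Johansson, Sato, Ivanova, Andersen, Espinoza and Salazar (Engineer); then Tran (Firefighter).
Ibarra, Johansson, Sato, Ivanova, Andersen, Espinoza and Salazar all have date of promotion to current rank Feb 28, 2009, so the next rule applies.
Among Ibarra, Johansson, Sato, Ivanova, Andersen, Espinoza and Salazar, by date of academy graduation (earlier first): Ibarra and Johansson (24 Aug 2006) before Sato (17 Oct 2006) before Ivanova (25 Aug 2007) before Andersen (7 Sep 2007) before Espinoza and Salazar (26 Oct 2010).
Among Ibarra and Johansson, by total department service (lower first): Ibarra (6 years) before Johansson (27 years).
Among Espinoza and Salazar, by total department service (lower first): Espinoza (11 years) before Salazar (21 years).
So Bianchi takes precedence.

Bianchi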